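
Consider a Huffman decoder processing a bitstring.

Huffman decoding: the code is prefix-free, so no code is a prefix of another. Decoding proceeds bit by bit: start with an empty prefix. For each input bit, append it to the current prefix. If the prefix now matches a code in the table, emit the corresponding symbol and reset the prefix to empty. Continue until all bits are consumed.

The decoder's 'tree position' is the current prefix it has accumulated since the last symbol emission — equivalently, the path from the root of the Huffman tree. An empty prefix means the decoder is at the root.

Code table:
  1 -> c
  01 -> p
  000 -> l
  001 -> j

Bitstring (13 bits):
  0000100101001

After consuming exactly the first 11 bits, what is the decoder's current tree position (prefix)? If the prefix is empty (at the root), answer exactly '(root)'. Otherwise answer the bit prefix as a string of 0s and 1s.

Bit 0: prefix='0' (no match yet)
Bit 1: prefix='00' (no match yet)
Bit 2: prefix='000' -> emit 'l', reset
Bit 3: prefix='0' (no match yet)
Bit 4: prefix='01' -> emit 'p', reset
Bit 5: prefix='0' (no match yet)
Bit 6: prefix='00' (no match yet)
Bit 7: prefix='001' -> emit 'j', reset
Bit 8: prefix='0' (no match yet)
Bit 9: prefix='01' -> emit 'p', reset
Bit 10: prefix='0' (no match yet)

Answer: 0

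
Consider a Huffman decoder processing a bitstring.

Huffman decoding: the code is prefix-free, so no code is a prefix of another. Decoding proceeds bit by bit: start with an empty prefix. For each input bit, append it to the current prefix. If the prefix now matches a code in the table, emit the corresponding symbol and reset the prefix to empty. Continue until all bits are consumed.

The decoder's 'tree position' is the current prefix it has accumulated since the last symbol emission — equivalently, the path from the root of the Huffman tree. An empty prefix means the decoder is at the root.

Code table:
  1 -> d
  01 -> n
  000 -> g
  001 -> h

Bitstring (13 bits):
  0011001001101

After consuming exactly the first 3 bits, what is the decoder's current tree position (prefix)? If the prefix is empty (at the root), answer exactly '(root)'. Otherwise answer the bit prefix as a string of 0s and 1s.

Answer: (root)

Derivation:
Bit 0: prefix='0' (no match yet)
Bit 1: prefix='00' (no match yet)
Bit 2: prefix='001' -> emit 'h', reset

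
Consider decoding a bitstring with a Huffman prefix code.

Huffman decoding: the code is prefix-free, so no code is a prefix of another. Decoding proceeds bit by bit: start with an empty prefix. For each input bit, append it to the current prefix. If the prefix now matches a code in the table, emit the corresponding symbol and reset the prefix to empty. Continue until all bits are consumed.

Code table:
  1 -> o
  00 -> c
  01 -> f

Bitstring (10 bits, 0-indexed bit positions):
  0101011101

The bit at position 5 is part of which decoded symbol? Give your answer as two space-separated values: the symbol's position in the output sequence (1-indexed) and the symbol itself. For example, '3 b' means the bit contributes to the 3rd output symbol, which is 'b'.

Bit 0: prefix='0' (no match yet)
Bit 1: prefix='01' -> emit 'f', reset
Bit 2: prefix='0' (no match yet)
Bit 3: prefix='01' -> emit 'f', reset
Bit 4: prefix='0' (no match yet)
Bit 5: prefix='01' -> emit 'f', reset
Bit 6: prefix='1' -> emit 'o', reset
Bit 7: prefix='1' -> emit 'o', reset
Bit 8: prefix='0' (no match yet)
Bit 9: prefix='01' -> emit 'f', reset

Answer: 3 f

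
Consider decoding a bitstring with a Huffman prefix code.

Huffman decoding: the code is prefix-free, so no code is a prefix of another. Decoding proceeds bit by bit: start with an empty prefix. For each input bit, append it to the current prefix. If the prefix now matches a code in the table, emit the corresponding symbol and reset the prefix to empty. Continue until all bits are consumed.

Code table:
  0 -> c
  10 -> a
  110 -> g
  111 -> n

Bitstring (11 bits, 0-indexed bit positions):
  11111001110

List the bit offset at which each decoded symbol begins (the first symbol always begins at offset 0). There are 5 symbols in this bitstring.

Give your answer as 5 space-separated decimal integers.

Answer: 0 3 6 7 10

Derivation:
Bit 0: prefix='1' (no match yet)
Bit 1: prefix='11' (no match yet)
Bit 2: prefix='111' -> emit 'n', reset
Bit 3: prefix='1' (no match yet)
Bit 4: prefix='11' (no match yet)
Bit 5: prefix='110' -> emit 'g', reset
Bit 6: prefix='0' -> emit 'c', reset
Bit 7: prefix='1' (no match yet)
Bit 8: prefix='11' (no match yet)
Bit 9: prefix='111' -> emit 'n', reset
Bit 10: prefix='0' -> emit 'c', reset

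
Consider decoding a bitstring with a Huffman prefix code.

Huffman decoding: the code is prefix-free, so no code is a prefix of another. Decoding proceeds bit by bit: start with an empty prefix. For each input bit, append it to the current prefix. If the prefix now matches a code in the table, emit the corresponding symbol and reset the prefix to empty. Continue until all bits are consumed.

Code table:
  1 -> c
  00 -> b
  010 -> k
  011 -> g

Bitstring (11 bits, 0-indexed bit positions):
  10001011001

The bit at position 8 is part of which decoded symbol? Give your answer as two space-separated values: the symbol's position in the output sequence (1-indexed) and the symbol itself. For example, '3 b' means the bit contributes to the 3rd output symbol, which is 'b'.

Answer: 6 b

Derivation:
Bit 0: prefix='1' -> emit 'c', reset
Bit 1: prefix='0' (no match yet)
Bit 2: prefix='00' -> emit 'b', reset
Bit 3: prefix='0' (no match yet)
Bit 4: prefix='01' (no match yet)
Bit 5: prefix='010' -> emit 'k', reset
Bit 6: prefix='1' -> emit 'c', reset
Bit 7: prefix='1' -> emit 'c', reset
Bit 8: prefix='0' (no match yet)
Bit 9: prefix='00' -> emit 'b', reset
Bit 10: prefix='1' -> emit 'c', reset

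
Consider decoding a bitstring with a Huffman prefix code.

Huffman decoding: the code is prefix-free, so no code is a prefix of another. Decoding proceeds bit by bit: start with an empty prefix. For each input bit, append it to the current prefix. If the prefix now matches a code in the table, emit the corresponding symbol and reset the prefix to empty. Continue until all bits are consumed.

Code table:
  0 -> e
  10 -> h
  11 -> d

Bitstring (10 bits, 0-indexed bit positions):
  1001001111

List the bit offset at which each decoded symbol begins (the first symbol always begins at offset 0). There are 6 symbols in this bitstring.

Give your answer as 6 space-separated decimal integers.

Bit 0: prefix='1' (no match yet)
Bit 1: prefix='10' -> emit 'h', reset
Bit 2: prefix='0' -> emit 'e', reset
Bit 3: prefix='1' (no match yet)
Bit 4: prefix='10' -> emit 'h', reset
Bit 5: prefix='0' -> emit 'e', reset
Bit 6: prefix='1' (no match yet)
Bit 7: prefix='11' -> emit 'd', reset
Bit 8: prefix='1' (no match yet)
Bit 9: prefix='11' -> emit 'd', reset

Answer: 0 2 3 5 6 8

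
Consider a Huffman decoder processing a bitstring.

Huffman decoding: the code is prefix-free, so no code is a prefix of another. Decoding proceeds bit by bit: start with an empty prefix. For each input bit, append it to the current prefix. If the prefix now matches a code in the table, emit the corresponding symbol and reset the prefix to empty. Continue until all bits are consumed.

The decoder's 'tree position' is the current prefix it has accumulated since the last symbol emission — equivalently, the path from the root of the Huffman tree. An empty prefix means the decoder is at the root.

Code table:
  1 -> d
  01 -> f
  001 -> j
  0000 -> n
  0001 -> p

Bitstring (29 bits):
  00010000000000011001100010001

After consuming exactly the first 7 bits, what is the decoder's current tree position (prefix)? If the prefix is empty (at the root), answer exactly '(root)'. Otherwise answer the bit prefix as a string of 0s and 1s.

Answer: 000

Derivation:
Bit 0: prefix='0' (no match yet)
Bit 1: prefix='00' (no match yet)
Bit 2: prefix='000' (no match yet)
Bit 3: prefix='0001' -> emit 'p', reset
Bit 4: prefix='0' (no match yet)
Bit 5: prefix='00' (no match yet)
Bit 6: prefix='000' (no match yet)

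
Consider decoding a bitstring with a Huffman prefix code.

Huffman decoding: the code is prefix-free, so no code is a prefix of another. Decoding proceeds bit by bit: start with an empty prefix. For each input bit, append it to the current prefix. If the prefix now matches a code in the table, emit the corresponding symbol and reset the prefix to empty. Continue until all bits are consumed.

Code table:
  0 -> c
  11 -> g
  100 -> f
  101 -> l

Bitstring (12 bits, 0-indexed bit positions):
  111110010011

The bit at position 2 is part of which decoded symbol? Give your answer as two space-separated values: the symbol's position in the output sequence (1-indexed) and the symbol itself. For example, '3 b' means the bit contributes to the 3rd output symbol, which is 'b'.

Bit 0: prefix='1' (no match yet)
Bit 1: prefix='11' -> emit 'g', reset
Bit 2: prefix='1' (no match yet)
Bit 3: prefix='11' -> emit 'g', reset
Bit 4: prefix='1' (no match yet)
Bit 5: prefix='10' (no match yet)
Bit 6: prefix='100' -> emit 'f', reset

Answer: 2 g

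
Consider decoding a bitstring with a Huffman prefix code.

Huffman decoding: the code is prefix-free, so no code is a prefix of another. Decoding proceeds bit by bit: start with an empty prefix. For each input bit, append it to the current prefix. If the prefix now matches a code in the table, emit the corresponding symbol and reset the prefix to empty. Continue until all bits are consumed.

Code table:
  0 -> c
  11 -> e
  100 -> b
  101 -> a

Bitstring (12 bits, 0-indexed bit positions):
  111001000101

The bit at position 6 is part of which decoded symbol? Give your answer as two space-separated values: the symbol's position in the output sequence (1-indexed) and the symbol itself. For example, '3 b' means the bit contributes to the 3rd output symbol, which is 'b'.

Bit 0: prefix='1' (no match yet)
Bit 1: prefix='11' -> emit 'e', reset
Bit 2: prefix='1' (no match yet)
Bit 3: prefix='10' (no match yet)
Bit 4: prefix='100' -> emit 'b', reset
Bit 5: prefix='1' (no match yet)
Bit 6: prefix='10' (no match yet)
Bit 7: prefix='100' -> emit 'b', reset
Bit 8: prefix='0' -> emit 'c', reset
Bit 9: prefix='1' (no match yet)
Bit 10: prefix='10' (no match yet)

Answer: 3 b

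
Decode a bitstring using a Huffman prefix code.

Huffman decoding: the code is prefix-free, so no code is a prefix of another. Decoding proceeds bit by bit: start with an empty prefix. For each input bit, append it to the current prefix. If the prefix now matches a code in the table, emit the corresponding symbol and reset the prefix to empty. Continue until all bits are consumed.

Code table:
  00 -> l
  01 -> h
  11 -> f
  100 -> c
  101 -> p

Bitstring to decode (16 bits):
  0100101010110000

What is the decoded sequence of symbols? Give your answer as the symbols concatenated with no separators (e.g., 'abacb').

Answer: hlphhcl

Derivation:
Bit 0: prefix='0' (no match yet)
Bit 1: prefix='01' -> emit 'h', reset
Bit 2: prefix='0' (no match yet)
Bit 3: prefix='00' -> emit 'l', reset
Bit 4: prefix='1' (no match yet)
Bit 5: prefix='10' (no match yet)
Bit 6: prefix='101' -> emit 'p', reset
Bit 7: prefix='0' (no match yet)
Bit 8: prefix='01' -> emit 'h', reset
Bit 9: prefix='0' (no match yet)
Bit 10: prefix='01' -> emit 'h', reset
Bit 11: prefix='1' (no match yet)
Bit 12: prefix='10' (no match yet)
Bit 13: prefix='100' -> emit 'c', reset
Bit 14: prefix='0' (no match yet)
Bit 15: prefix='00' -> emit 'l', reset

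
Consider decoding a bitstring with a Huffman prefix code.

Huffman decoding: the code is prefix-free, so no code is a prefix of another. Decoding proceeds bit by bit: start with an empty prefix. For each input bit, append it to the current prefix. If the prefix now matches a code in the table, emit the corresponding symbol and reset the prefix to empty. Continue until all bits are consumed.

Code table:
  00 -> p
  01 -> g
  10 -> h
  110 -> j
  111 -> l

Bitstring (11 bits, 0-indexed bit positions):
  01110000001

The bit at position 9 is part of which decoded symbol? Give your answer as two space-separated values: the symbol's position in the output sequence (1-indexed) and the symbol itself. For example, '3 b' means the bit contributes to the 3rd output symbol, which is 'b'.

Bit 0: prefix='0' (no match yet)
Bit 1: prefix='01' -> emit 'g', reset
Bit 2: prefix='1' (no match yet)
Bit 3: prefix='11' (no match yet)
Bit 4: prefix='110' -> emit 'j', reset
Bit 5: prefix='0' (no match yet)
Bit 6: prefix='00' -> emit 'p', reset
Bit 7: prefix='0' (no match yet)
Bit 8: prefix='00' -> emit 'p', reset
Bit 9: prefix='0' (no match yet)
Bit 10: prefix='01' -> emit 'g', reset

Answer: 5 g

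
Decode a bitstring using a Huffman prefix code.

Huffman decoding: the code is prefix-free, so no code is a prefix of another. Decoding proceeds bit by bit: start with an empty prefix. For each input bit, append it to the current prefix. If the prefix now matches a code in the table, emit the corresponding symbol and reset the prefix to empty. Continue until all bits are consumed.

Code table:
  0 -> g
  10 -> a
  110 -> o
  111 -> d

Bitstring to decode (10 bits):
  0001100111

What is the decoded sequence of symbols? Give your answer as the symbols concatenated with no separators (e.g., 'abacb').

Bit 0: prefix='0' -> emit 'g', reset
Bit 1: prefix='0' -> emit 'g', reset
Bit 2: prefix='0' -> emit 'g', reset
Bit 3: prefix='1' (no match yet)
Bit 4: prefix='11' (no match yet)
Bit 5: prefix='110' -> emit 'o', reset
Bit 6: prefix='0' -> emit 'g', reset
Bit 7: prefix='1' (no match yet)
Bit 8: prefix='11' (no match yet)
Bit 9: prefix='111' -> emit 'd', reset

Answer: gggogd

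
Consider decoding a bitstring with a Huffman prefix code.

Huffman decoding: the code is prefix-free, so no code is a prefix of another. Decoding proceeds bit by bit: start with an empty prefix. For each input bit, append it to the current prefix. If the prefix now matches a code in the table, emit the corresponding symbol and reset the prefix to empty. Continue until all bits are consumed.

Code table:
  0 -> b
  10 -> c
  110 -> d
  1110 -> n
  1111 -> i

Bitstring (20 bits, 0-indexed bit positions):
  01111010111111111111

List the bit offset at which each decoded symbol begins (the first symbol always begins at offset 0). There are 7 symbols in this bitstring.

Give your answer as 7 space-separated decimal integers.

Bit 0: prefix='0' -> emit 'b', reset
Bit 1: prefix='1' (no match yet)
Bit 2: prefix='11' (no match yet)
Bit 3: prefix='111' (no match yet)
Bit 4: prefix='1111' -> emit 'i', reset
Bit 5: prefix='0' -> emit 'b', reset
Bit 6: prefix='1' (no match yet)
Bit 7: prefix='10' -> emit 'c', reset
Bit 8: prefix='1' (no match yet)
Bit 9: prefix='11' (no match yet)
Bit 10: prefix='111' (no match yet)
Bit 11: prefix='1111' -> emit 'i', reset
Bit 12: prefix='1' (no match yet)
Bit 13: prefix='11' (no match yet)
Bit 14: prefix='111' (no match yet)
Bit 15: prefix='1111' -> emit 'i', reset
Bit 16: prefix='1' (no match yet)
Bit 17: prefix='11' (no match yet)
Bit 18: prefix='111' (no match yet)
Bit 19: prefix='1111' -> emit 'i', reset

Answer: 0 1 5 6 8 12 16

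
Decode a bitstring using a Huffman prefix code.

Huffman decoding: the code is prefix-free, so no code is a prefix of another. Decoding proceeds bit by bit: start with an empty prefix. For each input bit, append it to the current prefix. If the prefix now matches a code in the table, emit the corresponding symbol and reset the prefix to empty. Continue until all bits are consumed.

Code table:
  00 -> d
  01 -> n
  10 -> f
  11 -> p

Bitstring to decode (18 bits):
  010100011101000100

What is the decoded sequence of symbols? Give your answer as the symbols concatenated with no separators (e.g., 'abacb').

Bit 0: prefix='0' (no match yet)
Bit 1: prefix='01' -> emit 'n', reset
Bit 2: prefix='0' (no match yet)
Bit 3: prefix='01' -> emit 'n', reset
Bit 4: prefix='0' (no match yet)
Bit 5: prefix='00' -> emit 'd', reset
Bit 6: prefix='0' (no match yet)
Bit 7: prefix='01' -> emit 'n', reset
Bit 8: prefix='1' (no match yet)
Bit 9: prefix='11' -> emit 'p', reset
Bit 10: prefix='0' (no match yet)
Bit 11: prefix='01' -> emit 'n', reset
Bit 12: prefix='0' (no match yet)
Bit 13: prefix='00' -> emit 'd', reset
Bit 14: prefix='0' (no match yet)
Bit 15: prefix='01' -> emit 'n', reset
Bit 16: prefix='0' (no match yet)
Bit 17: prefix='00' -> emit 'd', reset

Answer: nndnpndnd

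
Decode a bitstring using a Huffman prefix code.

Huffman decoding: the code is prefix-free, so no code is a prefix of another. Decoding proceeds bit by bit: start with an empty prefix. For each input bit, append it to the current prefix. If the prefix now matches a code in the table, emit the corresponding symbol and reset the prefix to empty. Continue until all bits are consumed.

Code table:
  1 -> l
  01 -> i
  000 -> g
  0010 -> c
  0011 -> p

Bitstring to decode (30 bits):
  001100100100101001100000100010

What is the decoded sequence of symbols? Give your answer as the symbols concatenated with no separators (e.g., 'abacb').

Answer: pciclpgcc

Derivation:
Bit 0: prefix='0' (no match yet)
Bit 1: prefix='00' (no match yet)
Bit 2: prefix='001' (no match yet)
Bit 3: prefix='0011' -> emit 'p', reset
Bit 4: prefix='0' (no match yet)
Bit 5: prefix='00' (no match yet)
Bit 6: prefix='001' (no match yet)
Bit 7: prefix='0010' -> emit 'c', reset
Bit 8: prefix='0' (no match yet)
Bit 9: prefix='01' -> emit 'i', reset
Bit 10: prefix='0' (no match yet)
Bit 11: prefix='00' (no match yet)
Bit 12: prefix='001' (no match yet)
Bit 13: prefix='0010' -> emit 'c', reset
Bit 14: prefix='1' -> emit 'l', reset
Bit 15: prefix='0' (no match yet)
Bit 16: prefix='00' (no match yet)
Bit 17: prefix='001' (no match yet)
Bit 18: prefix='0011' -> emit 'p', reset
Bit 19: prefix='0' (no match yet)
Bit 20: prefix='00' (no match yet)
Bit 21: prefix='000' -> emit 'g', reset
Bit 22: prefix='0' (no match yet)
Bit 23: prefix='00' (no match yet)
Bit 24: prefix='001' (no match yet)
Bit 25: prefix='0010' -> emit 'c', reset
Bit 26: prefix='0' (no match yet)
Bit 27: prefix='00' (no match yet)
Bit 28: prefix='001' (no match yet)
Bit 29: prefix='0010' -> emit 'c', reset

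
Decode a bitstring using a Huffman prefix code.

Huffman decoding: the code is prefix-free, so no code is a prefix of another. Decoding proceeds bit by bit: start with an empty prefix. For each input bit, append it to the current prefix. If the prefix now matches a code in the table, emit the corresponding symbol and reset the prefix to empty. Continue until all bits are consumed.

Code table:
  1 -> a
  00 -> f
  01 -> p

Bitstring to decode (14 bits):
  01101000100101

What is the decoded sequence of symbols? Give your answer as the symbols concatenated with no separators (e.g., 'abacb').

Answer: papfpfap

Derivation:
Bit 0: prefix='0' (no match yet)
Bit 1: prefix='01' -> emit 'p', reset
Bit 2: prefix='1' -> emit 'a', reset
Bit 3: prefix='0' (no match yet)
Bit 4: prefix='01' -> emit 'p', reset
Bit 5: prefix='0' (no match yet)
Bit 6: prefix='00' -> emit 'f', reset
Bit 7: prefix='0' (no match yet)
Bit 8: prefix='01' -> emit 'p', reset
Bit 9: prefix='0' (no match yet)
Bit 10: prefix='00' -> emit 'f', reset
Bit 11: prefix='1' -> emit 'a', reset
Bit 12: prefix='0' (no match yet)
Bit 13: prefix='01' -> emit 'p', reset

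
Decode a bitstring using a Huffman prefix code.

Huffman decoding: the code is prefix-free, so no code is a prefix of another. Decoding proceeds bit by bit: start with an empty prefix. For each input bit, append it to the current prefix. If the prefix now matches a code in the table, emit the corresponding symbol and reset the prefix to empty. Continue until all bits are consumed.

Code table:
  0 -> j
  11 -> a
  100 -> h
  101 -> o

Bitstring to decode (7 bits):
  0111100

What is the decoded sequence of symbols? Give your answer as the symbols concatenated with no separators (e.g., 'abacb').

Answer: jaajj

Derivation:
Bit 0: prefix='0' -> emit 'j', reset
Bit 1: prefix='1' (no match yet)
Bit 2: prefix='11' -> emit 'a', reset
Bit 3: prefix='1' (no match yet)
Bit 4: prefix='11' -> emit 'a', reset
Bit 5: prefix='0' -> emit 'j', reset
Bit 6: prefix='0' -> emit 'j', reset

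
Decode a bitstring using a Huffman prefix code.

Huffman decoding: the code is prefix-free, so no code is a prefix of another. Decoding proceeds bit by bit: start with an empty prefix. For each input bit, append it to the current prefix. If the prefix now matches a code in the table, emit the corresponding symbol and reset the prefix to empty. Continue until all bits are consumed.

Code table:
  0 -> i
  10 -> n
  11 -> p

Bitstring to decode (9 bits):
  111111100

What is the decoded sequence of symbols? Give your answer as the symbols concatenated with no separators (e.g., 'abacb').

Answer: pppni

Derivation:
Bit 0: prefix='1' (no match yet)
Bit 1: prefix='11' -> emit 'p', reset
Bit 2: prefix='1' (no match yet)
Bit 3: prefix='11' -> emit 'p', reset
Bit 4: prefix='1' (no match yet)
Bit 5: prefix='11' -> emit 'p', reset
Bit 6: prefix='1' (no match yet)
Bit 7: prefix='10' -> emit 'n', reset
Bit 8: prefix='0' -> emit 'i', reset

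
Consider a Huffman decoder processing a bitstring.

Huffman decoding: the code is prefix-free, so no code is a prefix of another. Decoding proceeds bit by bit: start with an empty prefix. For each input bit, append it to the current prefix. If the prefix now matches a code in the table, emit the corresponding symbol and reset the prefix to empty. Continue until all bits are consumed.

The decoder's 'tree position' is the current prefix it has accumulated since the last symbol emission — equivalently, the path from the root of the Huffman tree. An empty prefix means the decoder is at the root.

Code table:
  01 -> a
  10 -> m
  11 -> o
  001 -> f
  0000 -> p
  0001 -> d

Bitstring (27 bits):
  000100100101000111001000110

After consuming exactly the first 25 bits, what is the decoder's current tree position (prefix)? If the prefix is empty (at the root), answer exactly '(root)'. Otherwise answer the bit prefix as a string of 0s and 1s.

Answer: (root)

Derivation:
Bit 0: prefix='0' (no match yet)
Bit 1: prefix='00' (no match yet)
Bit 2: prefix='000' (no match yet)
Bit 3: prefix='0001' -> emit 'd', reset
Bit 4: prefix='0' (no match yet)
Bit 5: prefix='00' (no match yet)
Bit 6: prefix='001' -> emit 'f', reset
Bit 7: prefix='0' (no match yet)
Bit 8: prefix='00' (no match yet)
Bit 9: prefix='001' -> emit 'f', reset
Bit 10: prefix='0' (no match yet)
Bit 11: prefix='01' -> emit 'a', reset
Bit 12: prefix='0' (no match yet)
Bit 13: prefix='00' (no match yet)
Bit 14: prefix='000' (no match yet)
Bit 15: prefix='0001' -> emit 'd', reset
Bit 16: prefix='1' (no match yet)
Bit 17: prefix='11' -> emit 'o', reset
Bit 18: prefix='0' (no match yet)
Bit 19: prefix='00' (no match yet)
Bit 20: prefix='001' -> emit 'f', reset
Bit 21: prefix='0' (no match yet)
Bit 22: prefix='00' (no match yet)
Bit 23: prefix='000' (no match yet)
Bit 24: prefix='0001' -> emit 'd', reset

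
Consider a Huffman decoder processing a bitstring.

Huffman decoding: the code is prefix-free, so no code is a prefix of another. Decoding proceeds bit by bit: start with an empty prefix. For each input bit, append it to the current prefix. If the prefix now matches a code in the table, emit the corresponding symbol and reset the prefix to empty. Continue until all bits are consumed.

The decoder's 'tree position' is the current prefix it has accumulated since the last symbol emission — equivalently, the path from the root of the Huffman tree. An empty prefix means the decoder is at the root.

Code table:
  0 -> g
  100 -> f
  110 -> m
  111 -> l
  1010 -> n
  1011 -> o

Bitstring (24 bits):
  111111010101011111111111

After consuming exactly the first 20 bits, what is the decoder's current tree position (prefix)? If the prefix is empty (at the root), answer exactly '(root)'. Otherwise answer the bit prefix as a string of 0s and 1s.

Bit 0: prefix='1' (no match yet)
Bit 1: prefix='11' (no match yet)
Bit 2: prefix='111' -> emit 'l', reset
Bit 3: prefix='1' (no match yet)
Bit 4: prefix='11' (no match yet)
Bit 5: prefix='111' -> emit 'l', reset
Bit 6: prefix='0' -> emit 'g', reset
Bit 7: prefix='1' (no match yet)
Bit 8: prefix='10' (no match yet)
Bit 9: prefix='101' (no match yet)
Bit 10: prefix='1010' -> emit 'n', reset
Bit 11: prefix='1' (no match yet)
Bit 12: prefix='10' (no match yet)
Bit 13: prefix='101' (no match yet)
Bit 14: prefix='1011' -> emit 'o', reset
Bit 15: prefix='1' (no match yet)
Bit 16: prefix='11' (no match yet)
Bit 17: prefix='111' -> emit 'l', reset
Bit 18: prefix='1' (no match yet)
Bit 19: prefix='11' (no match yet)

Answer: 11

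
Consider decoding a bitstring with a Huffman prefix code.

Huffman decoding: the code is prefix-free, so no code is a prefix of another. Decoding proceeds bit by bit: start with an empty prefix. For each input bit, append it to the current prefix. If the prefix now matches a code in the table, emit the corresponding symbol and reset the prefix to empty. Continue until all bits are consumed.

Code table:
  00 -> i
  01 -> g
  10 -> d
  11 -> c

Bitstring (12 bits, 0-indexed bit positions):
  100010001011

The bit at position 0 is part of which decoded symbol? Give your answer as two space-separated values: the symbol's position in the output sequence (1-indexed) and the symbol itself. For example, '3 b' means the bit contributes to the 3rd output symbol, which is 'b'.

Bit 0: prefix='1' (no match yet)
Bit 1: prefix='10' -> emit 'd', reset
Bit 2: prefix='0' (no match yet)
Bit 3: prefix='00' -> emit 'i', reset
Bit 4: prefix='1' (no match yet)

Answer: 1 d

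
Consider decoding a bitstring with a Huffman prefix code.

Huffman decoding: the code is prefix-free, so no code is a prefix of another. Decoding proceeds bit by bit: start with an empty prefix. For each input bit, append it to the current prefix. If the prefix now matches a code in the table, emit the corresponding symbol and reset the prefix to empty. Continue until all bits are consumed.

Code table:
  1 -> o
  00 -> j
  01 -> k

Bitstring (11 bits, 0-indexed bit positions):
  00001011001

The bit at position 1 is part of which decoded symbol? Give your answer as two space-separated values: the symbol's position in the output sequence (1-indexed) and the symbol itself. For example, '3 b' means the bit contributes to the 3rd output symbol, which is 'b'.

Bit 0: prefix='0' (no match yet)
Bit 1: prefix='00' -> emit 'j', reset
Bit 2: prefix='0' (no match yet)
Bit 3: prefix='00' -> emit 'j', reset
Bit 4: prefix='1' -> emit 'o', reset
Bit 5: prefix='0' (no match yet)

Answer: 1 j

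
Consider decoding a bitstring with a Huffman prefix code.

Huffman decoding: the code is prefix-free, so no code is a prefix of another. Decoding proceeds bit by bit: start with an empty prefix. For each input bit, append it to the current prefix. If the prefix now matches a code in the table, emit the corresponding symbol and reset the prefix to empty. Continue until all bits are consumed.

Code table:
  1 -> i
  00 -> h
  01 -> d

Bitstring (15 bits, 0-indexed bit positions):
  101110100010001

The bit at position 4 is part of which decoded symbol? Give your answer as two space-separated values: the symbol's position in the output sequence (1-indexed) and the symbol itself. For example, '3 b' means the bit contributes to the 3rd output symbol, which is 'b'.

Bit 0: prefix='1' -> emit 'i', reset
Bit 1: prefix='0' (no match yet)
Bit 2: prefix='01' -> emit 'd', reset
Bit 3: prefix='1' -> emit 'i', reset
Bit 4: prefix='1' -> emit 'i', reset
Bit 5: prefix='0' (no match yet)
Bit 6: prefix='01' -> emit 'd', reset
Bit 7: prefix='0' (no match yet)
Bit 8: prefix='00' -> emit 'h', reset

Answer: 4 i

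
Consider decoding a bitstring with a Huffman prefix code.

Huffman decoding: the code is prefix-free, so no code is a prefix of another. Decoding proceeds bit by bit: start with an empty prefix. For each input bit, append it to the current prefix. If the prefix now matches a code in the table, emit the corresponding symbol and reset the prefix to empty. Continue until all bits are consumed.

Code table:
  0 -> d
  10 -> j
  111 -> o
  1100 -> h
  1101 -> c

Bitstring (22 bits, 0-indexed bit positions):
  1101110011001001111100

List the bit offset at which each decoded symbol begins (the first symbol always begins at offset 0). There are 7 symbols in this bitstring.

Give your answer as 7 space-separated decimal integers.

Bit 0: prefix='1' (no match yet)
Bit 1: prefix='11' (no match yet)
Bit 2: prefix='110' (no match yet)
Bit 3: prefix='1101' -> emit 'c', reset
Bit 4: prefix='1' (no match yet)
Bit 5: prefix='11' (no match yet)
Bit 6: prefix='110' (no match yet)
Bit 7: prefix='1100' -> emit 'h', reset
Bit 8: prefix='1' (no match yet)
Bit 9: prefix='11' (no match yet)
Bit 10: prefix='110' (no match yet)
Bit 11: prefix='1100' -> emit 'h', reset
Bit 12: prefix='1' (no match yet)
Bit 13: prefix='10' -> emit 'j', reset
Bit 14: prefix='0' -> emit 'd', reset
Bit 15: prefix='1' (no match yet)
Bit 16: prefix='11' (no match yet)
Bit 17: prefix='111' -> emit 'o', reset
Bit 18: prefix='1' (no match yet)
Bit 19: prefix='11' (no match yet)
Bit 20: prefix='110' (no match yet)
Bit 21: prefix='1100' -> emit 'h', reset

Answer: 0 4 8 12 14 15 18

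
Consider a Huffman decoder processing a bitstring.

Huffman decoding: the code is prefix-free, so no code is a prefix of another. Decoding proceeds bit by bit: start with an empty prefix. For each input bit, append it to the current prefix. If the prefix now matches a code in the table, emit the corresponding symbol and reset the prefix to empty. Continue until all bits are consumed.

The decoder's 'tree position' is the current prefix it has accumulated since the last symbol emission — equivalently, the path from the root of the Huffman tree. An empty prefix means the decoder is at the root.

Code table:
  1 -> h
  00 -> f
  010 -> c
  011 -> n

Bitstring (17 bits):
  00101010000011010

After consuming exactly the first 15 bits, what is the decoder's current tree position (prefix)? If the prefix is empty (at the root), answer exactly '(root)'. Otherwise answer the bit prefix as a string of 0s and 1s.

Bit 0: prefix='0' (no match yet)
Bit 1: prefix='00' -> emit 'f', reset
Bit 2: prefix='1' -> emit 'h', reset
Bit 3: prefix='0' (no match yet)
Bit 4: prefix='01' (no match yet)
Bit 5: prefix='010' -> emit 'c', reset
Bit 6: prefix='1' -> emit 'h', reset
Bit 7: prefix='0' (no match yet)
Bit 8: prefix='00' -> emit 'f', reset
Bit 9: prefix='0' (no match yet)
Bit 10: prefix='00' -> emit 'f', reset
Bit 11: prefix='0' (no match yet)
Bit 12: prefix='01' (no match yet)
Bit 13: prefix='011' -> emit 'n', reset
Bit 14: prefix='0' (no match yet)

Answer: 0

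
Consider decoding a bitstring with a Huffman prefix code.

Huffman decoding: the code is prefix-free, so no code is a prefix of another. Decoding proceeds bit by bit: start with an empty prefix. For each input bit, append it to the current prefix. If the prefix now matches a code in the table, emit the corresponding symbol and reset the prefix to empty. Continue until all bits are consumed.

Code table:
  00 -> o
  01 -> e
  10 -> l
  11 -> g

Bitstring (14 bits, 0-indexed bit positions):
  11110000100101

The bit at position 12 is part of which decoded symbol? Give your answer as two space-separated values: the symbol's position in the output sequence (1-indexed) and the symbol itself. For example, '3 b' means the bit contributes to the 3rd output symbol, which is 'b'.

Answer: 7 e

Derivation:
Bit 0: prefix='1' (no match yet)
Bit 1: prefix='11' -> emit 'g', reset
Bit 2: prefix='1' (no match yet)
Bit 3: prefix='11' -> emit 'g', reset
Bit 4: prefix='0' (no match yet)
Bit 5: prefix='00' -> emit 'o', reset
Bit 6: prefix='0' (no match yet)
Bit 7: prefix='00' -> emit 'o', reset
Bit 8: prefix='1' (no match yet)
Bit 9: prefix='10' -> emit 'l', reset
Bit 10: prefix='0' (no match yet)
Bit 11: prefix='01' -> emit 'e', reset
Bit 12: prefix='0' (no match yet)
Bit 13: prefix='01' -> emit 'e', reset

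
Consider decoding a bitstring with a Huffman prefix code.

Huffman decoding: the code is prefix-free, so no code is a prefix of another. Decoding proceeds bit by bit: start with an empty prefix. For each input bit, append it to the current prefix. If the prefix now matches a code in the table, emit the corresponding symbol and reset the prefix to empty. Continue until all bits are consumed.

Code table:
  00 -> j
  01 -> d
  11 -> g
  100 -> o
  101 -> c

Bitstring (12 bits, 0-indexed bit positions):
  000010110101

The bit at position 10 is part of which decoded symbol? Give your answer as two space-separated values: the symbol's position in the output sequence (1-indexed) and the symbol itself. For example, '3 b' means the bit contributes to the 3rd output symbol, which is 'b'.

Answer: 5 d

Derivation:
Bit 0: prefix='0' (no match yet)
Bit 1: prefix='00' -> emit 'j', reset
Bit 2: prefix='0' (no match yet)
Bit 3: prefix='00' -> emit 'j', reset
Bit 4: prefix='1' (no match yet)
Bit 5: prefix='10' (no match yet)
Bit 6: prefix='101' -> emit 'c', reset
Bit 7: prefix='1' (no match yet)
Bit 8: prefix='10' (no match yet)
Bit 9: prefix='101' -> emit 'c', reset
Bit 10: prefix='0' (no match yet)
Bit 11: prefix='01' -> emit 'd', reset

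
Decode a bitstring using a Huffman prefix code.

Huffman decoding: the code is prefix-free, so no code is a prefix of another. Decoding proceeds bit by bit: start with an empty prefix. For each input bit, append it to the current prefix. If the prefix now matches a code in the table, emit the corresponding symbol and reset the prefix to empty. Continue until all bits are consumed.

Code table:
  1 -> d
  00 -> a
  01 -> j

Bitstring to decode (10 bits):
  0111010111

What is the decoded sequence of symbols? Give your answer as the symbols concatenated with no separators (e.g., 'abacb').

Bit 0: prefix='0' (no match yet)
Bit 1: prefix='01' -> emit 'j', reset
Bit 2: prefix='1' -> emit 'd', reset
Bit 3: prefix='1' -> emit 'd', reset
Bit 4: prefix='0' (no match yet)
Bit 5: prefix='01' -> emit 'j', reset
Bit 6: prefix='0' (no match yet)
Bit 7: prefix='01' -> emit 'j', reset
Bit 8: prefix='1' -> emit 'd', reset
Bit 9: prefix='1' -> emit 'd', reset

Answer: jddjjdd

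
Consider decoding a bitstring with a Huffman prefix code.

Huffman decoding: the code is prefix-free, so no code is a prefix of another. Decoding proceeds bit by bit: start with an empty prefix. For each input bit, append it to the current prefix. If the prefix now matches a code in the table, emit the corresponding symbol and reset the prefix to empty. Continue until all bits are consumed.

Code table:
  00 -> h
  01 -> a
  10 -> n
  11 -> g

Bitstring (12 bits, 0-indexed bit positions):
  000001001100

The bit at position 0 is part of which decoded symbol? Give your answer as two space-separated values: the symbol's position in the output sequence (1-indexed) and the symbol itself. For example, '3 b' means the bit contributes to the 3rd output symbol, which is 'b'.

Bit 0: prefix='0' (no match yet)
Bit 1: prefix='00' -> emit 'h', reset
Bit 2: prefix='0' (no match yet)
Bit 3: prefix='00' -> emit 'h', reset
Bit 4: prefix='0' (no match yet)

Answer: 1 h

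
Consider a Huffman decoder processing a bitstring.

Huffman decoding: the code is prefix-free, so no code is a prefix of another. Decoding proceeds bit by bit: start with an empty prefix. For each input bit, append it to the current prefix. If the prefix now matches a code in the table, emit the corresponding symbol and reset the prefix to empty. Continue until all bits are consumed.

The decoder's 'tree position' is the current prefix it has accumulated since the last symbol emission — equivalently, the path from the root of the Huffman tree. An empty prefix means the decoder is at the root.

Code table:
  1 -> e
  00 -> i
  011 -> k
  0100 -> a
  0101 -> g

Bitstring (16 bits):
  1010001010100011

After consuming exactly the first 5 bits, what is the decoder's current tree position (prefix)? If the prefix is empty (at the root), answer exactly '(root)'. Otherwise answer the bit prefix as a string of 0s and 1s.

Bit 0: prefix='1' -> emit 'e', reset
Bit 1: prefix='0' (no match yet)
Bit 2: prefix='01' (no match yet)
Bit 3: prefix='010' (no match yet)
Bit 4: prefix='0100' -> emit 'a', reset

Answer: (root)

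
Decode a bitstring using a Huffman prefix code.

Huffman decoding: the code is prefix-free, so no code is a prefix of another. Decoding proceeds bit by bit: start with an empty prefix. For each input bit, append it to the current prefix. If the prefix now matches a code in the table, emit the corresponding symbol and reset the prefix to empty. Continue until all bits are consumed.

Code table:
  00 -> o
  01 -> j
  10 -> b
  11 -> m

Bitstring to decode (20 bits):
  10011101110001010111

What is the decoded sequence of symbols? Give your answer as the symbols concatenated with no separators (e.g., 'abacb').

Bit 0: prefix='1' (no match yet)
Bit 1: prefix='10' -> emit 'b', reset
Bit 2: prefix='0' (no match yet)
Bit 3: prefix='01' -> emit 'j', reset
Bit 4: prefix='1' (no match yet)
Bit 5: prefix='11' -> emit 'm', reset
Bit 6: prefix='0' (no match yet)
Bit 7: prefix='01' -> emit 'j', reset
Bit 8: prefix='1' (no match yet)
Bit 9: prefix='11' -> emit 'm', reset
Bit 10: prefix='0' (no match yet)
Bit 11: prefix='00' -> emit 'o', reset
Bit 12: prefix='0' (no match yet)
Bit 13: prefix='01' -> emit 'j', reset
Bit 14: prefix='0' (no match yet)
Bit 15: prefix='01' -> emit 'j', reset
Bit 16: prefix='0' (no match yet)
Bit 17: prefix='01' -> emit 'j', reset
Bit 18: prefix='1' (no match yet)
Bit 19: prefix='11' -> emit 'm', reset

Answer: bjmjmojjjm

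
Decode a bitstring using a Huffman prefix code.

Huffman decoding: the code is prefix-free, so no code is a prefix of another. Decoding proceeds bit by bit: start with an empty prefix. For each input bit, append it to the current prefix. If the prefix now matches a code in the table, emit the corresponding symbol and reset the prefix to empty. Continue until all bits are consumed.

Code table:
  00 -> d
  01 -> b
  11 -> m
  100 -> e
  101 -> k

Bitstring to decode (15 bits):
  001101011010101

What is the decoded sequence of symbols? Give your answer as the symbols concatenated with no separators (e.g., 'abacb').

Bit 0: prefix='0' (no match yet)
Bit 1: prefix='00' -> emit 'd', reset
Bit 2: prefix='1' (no match yet)
Bit 3: prefix='11' -> emit 'm', reset
Bit 4: prefix='0' (no match yet)
Bit 5: prefix='01' -> emit 'b', reset
Bit 6: prefix='0' (no match yet)
Bit 7: prefix='01' -> emit 'b', reset
Bit 8: prefix='1' (no match yet)
Bit 9: prefix='10' (no match yet)
Bit 10: prefix='101' -> emit 'k', reset
Bit 11: prefix='0' (no match yet)
Bit 12: prefix='01' -> emit 'b', reset
Bit 13: prefix='0' (no match yet)
Bit 14: prefix='01' -> emit 'b', reset

Answer: dmbbkbb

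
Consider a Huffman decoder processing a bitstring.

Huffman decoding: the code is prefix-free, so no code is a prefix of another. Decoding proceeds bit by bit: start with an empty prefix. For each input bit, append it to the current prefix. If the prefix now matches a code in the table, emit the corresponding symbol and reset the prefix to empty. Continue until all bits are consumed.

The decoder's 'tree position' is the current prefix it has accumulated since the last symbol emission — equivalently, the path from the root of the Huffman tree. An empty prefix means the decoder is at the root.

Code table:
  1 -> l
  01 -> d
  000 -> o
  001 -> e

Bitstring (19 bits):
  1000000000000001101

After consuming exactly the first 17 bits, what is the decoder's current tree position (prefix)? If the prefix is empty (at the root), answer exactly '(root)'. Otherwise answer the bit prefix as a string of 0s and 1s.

Answer: (root)

Derivation:
Bit 0: prefix='1' -> emit 'l', reset
Bit 1: prefix='0' (no match yet)
Bit 2: prefix='00' (no match yet)
Bit 3: prefix='000' -> emit 'o', reset
Bit 4: prefix='0' (no match yet)
Bit 5: prefix='00' (no match yet)
Bit 6: prefix='000' -> emit 'o', reset
Bit 7: prefix='0' (no match yet)
Bit 8: prefix='00' (no match yet)
Bit 9: prefix='000' -> emit 'o', reset
Bit 10: prefix='0' (no match yet)
Bit 11: prefix='00' (no match yet)
Bit 12: prefix='000' -> emit 'o', reset
Bit 13: prefix='0' (no match yet)
Bit 14: prefix='00' (no match yet)
Bit 15: prefix='001' -> emit 'e', reset
Bit 16: prefix='1' -> emit 'l', reset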